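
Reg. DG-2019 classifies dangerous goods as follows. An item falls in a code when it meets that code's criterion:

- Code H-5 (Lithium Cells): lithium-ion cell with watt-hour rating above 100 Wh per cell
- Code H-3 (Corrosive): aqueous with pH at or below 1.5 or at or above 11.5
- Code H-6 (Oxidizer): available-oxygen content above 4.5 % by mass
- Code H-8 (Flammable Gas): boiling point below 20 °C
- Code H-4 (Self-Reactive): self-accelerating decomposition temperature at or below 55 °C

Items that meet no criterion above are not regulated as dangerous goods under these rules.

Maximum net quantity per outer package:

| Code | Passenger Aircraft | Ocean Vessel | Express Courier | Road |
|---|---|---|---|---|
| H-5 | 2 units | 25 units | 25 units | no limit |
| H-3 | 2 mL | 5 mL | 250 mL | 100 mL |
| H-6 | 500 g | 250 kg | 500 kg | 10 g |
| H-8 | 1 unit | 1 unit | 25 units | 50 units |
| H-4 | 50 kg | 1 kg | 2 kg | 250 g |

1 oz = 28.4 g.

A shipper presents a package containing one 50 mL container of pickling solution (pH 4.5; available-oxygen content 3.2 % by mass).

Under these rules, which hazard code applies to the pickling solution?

Not regulated

pH 4.5 is between 1.5 and 11.5, so Code H-3 does not apply.
available-oxygen content 3.2 % by mass is not above 4.5 % by mass, so Code H-6 does not apply.
No criterion is met, so the item is not regulated.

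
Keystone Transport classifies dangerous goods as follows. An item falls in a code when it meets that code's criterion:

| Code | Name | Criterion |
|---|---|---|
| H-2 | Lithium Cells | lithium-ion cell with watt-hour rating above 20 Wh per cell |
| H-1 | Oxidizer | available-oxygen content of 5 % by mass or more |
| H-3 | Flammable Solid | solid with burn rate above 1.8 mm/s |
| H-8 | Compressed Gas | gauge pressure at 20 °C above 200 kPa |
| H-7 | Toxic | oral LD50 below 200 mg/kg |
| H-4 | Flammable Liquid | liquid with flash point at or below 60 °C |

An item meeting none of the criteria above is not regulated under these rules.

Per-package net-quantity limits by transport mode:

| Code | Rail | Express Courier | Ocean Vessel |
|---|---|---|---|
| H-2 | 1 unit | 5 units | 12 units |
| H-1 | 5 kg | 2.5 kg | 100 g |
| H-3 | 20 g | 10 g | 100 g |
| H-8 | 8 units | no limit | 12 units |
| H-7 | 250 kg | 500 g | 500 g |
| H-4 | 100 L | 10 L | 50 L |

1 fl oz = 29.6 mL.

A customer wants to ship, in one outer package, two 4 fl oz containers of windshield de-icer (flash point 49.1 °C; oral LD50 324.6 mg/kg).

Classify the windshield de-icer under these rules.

Windshield de-icer: flash point 49.1 °C ≤ 60 °C → Code H-4 (Flammable Liquid).

Code H-4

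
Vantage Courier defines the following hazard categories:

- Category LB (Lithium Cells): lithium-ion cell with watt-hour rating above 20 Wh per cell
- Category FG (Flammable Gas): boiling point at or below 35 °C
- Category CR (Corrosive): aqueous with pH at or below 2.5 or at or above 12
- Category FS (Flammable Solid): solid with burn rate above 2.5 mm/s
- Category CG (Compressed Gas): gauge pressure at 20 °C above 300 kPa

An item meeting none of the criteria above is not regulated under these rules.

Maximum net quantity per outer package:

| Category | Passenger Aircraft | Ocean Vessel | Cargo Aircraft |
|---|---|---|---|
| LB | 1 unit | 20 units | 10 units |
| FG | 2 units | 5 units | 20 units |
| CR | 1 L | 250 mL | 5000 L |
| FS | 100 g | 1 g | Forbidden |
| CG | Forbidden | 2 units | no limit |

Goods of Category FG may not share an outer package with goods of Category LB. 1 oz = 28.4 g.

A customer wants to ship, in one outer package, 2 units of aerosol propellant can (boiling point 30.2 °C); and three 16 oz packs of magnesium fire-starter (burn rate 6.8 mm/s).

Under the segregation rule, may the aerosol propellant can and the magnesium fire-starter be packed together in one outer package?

Yes

Aerosol propellant can: boiling point 30.2 °C ≤ 35 °C → Category FG (Flammable Gas).
With burn rate 6.8 mm/s (> 2.5 mm/s), the magnesium fire-starter falls in Category FS.
No segregation rule bars Category FG with Category FS.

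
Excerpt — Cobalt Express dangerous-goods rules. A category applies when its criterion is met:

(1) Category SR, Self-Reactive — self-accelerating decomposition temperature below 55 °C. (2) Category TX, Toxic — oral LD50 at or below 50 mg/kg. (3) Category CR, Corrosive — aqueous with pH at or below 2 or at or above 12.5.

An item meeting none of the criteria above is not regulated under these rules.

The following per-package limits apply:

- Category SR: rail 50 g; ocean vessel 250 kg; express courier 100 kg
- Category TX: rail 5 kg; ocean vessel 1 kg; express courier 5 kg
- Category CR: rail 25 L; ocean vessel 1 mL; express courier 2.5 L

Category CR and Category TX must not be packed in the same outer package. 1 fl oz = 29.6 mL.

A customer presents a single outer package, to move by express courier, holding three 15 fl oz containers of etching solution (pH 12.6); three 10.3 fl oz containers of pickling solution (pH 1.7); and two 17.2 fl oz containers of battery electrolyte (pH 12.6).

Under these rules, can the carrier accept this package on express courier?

No

Etching solution: pH 12.6 ≥ 12.5 → Category CR (Corrosive).
Pickling solution: pH 1.7 ≤ 2 → Category CR (Corrosive).
Battery electrolyte: pH 12.6 ≥ 12.5 → Category CR (Corrosive).
Total Category CR: (three 15 fl oz containers = 1.332 L) + (three 10.3 fl oz containers = 914.64 mL) + (two 17.2 fl oz containers = 1018.24 mL) = 3264.88 mL.
3264.88 mL > 2.5 L (express courier limit, Category CR) — over the limit.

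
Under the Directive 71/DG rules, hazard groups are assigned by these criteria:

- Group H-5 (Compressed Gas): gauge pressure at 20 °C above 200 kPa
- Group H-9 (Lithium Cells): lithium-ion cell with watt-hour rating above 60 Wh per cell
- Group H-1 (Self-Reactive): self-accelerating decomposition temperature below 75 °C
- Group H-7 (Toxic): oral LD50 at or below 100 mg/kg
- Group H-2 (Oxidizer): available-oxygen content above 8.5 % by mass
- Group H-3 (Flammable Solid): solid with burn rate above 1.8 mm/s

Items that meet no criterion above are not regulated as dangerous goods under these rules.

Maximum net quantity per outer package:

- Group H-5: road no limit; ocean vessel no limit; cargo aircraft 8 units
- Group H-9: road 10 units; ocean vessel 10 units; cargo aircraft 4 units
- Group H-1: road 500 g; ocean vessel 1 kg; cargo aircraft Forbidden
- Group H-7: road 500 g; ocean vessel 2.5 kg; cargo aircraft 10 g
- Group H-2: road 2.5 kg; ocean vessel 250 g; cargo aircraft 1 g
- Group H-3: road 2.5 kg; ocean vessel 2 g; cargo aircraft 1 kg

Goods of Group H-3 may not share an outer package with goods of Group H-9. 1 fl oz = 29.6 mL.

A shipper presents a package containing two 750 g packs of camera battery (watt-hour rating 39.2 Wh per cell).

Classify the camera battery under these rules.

Not regulated

watt-hour rating 39.2 Wh per cell is not above 60 Wh per cell, so Group H-9 does not apply.
No criterion is met, so the item is not regulated.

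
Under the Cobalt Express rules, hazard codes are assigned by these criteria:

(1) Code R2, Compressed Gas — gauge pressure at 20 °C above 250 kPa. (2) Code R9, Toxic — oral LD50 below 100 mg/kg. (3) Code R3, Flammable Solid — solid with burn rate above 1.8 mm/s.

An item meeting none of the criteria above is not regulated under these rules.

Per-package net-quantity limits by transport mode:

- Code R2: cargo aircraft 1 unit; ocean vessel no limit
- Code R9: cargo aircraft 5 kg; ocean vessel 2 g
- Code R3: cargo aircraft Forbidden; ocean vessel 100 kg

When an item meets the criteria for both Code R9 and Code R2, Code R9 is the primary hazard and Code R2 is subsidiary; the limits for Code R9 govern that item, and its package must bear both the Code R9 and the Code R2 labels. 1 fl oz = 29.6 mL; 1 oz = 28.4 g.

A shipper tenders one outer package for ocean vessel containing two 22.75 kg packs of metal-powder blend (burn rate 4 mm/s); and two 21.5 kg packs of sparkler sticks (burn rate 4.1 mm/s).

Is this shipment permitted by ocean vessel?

The metal-powder blend has burn rate 4 mm/s, which is > 1.8 mm/s, so it is Code R3 (Flammable Solid).
Sparkler sticks: burn rate 4.1 mm/s > 1.8 mm/s → Code R3 (Flammable Solid).
Code R3 net quantity: (two 22.75 kg packs = 45.5 kg) + (two 21.5 kg packs = 43 kg) = 88.5 kg.
That is within the Code R3 ocean vessel limit of 100 kg.

Yes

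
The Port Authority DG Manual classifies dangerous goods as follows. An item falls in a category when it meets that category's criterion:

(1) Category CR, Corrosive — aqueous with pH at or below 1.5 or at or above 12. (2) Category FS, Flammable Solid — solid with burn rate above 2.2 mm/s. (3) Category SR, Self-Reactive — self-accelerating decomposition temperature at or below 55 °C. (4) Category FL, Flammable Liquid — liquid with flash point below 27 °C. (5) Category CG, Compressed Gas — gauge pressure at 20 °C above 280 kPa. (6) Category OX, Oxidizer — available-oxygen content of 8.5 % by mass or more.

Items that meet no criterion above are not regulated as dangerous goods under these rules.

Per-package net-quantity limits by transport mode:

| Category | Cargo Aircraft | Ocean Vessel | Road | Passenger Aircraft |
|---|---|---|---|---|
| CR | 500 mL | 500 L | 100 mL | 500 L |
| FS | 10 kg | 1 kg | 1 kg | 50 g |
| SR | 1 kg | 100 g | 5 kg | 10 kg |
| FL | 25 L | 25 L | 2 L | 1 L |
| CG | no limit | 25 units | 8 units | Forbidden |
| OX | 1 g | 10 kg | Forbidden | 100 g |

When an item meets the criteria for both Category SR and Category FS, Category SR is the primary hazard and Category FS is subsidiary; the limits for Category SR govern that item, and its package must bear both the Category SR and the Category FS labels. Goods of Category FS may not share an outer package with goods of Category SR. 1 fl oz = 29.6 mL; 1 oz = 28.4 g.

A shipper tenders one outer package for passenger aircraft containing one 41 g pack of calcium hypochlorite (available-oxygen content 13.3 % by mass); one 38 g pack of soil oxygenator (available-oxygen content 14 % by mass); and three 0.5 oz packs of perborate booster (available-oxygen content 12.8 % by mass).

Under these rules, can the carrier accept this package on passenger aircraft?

With available-oxygen content 13.3 % by mass (≥ 8.5 % by mass), the calcium hypochlorite falls in Category OX.
With available-oxygen content 14 % by mass (≥ 8.5 % by mass), the soil oxygenator falls in Category OX.
The perborate booster has available-oxygen content 12.8 % by mass, which is ≥ 8.5 % by mass, so it is Category OX (Oxidizer).
Total Category OX: 41 g + 38 g + (three 0.5 oz packs = 42.6 g) = 121.6 g.
That exceeds the Category OX passenger aircraft limit of 100 g.

No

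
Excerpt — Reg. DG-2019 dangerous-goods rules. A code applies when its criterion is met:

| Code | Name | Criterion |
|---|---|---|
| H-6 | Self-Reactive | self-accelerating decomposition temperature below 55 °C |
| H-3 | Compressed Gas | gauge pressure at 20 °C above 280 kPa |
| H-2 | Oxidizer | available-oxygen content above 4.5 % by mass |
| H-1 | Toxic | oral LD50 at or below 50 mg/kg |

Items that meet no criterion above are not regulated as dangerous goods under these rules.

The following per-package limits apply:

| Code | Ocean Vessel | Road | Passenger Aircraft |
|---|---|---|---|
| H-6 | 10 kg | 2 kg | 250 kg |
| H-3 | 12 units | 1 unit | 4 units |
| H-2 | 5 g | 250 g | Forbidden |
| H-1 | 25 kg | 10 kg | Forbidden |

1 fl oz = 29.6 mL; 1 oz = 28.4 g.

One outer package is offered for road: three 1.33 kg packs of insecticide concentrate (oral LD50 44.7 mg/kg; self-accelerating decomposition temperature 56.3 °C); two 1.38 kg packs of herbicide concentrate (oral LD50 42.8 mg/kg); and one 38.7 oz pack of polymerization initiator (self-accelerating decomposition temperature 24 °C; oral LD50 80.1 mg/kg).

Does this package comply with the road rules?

Oral LD50 44.7 mg/kg meets the Code H-1 criterion (Toxic), so the insecticide concentrate is Code H-1.
Herbicide concentrate: oral LD50 42.8 mg/kg ≤ 50 mg/kg → Code H-1 (Toxic).
The polymerization initiator has self-accelerating decomposition temperature 24 °C, which is < 55 °C, so it is Code H-6 (Self-Reactive).
Total Code H-1: (three 1.33 kg packs = 3.99 kg) + (two 1.38 kg packs = 2.76 kg) = 6.75 kg.
6.75 kg is within the road limit of 10 kg for Code H-1.
Code H-6 quantity: one 38.7 oz pack = 1099.08 g.
That is within the Code H-6 road limit of 2 kg.
Every hazard code is within its road limit and no segregation rule is violated.

Yes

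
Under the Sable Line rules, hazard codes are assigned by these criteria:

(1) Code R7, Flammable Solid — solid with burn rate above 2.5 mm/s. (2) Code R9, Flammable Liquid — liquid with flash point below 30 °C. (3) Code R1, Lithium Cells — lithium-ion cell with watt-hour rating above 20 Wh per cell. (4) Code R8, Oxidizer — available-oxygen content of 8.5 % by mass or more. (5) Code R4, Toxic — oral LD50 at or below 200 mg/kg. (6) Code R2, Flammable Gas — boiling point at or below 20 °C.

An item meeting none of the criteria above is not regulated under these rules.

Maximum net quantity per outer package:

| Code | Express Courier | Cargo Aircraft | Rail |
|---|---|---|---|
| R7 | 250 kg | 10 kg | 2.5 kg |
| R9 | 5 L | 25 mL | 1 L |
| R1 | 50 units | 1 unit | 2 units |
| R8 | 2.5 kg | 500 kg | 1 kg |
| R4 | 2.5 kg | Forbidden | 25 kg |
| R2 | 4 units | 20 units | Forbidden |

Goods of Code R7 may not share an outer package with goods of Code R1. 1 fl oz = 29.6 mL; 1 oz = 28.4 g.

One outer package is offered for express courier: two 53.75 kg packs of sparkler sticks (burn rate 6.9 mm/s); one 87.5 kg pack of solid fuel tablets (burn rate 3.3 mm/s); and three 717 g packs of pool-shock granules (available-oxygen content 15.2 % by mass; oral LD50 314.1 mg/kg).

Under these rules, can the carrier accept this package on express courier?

Sparkler sticks: burn rate 6.9 mm/s > 2.5 mm/s → Code R7 (Flammable Solid).
With burn rate 3.3 mm/s (> 2.5 mm/s), the solid fuel tablets fall in Code R7.
With available-oxygen content 15.2 % by mass (≥ 8.5 % by mass), the pool-shock granules fall in Code R8.
Code R7 net quantity: (two 53.75 kg packs = 107.5 kg) + 87.5 kg = 195 kg.
195 kg is within the express courier limit of 250 kg for Code R7.
Code R8 quantity: three 717 g packs = 2.151 kg.
2.151 kg is within the express courier limit of 2.5 kg for Code R8.
The segregation rule (Code R7 with Code R1) does not apply to Code R7 with Code R8.
Every hazard code is within its express courier limit and no segregation rule is violated.

Yes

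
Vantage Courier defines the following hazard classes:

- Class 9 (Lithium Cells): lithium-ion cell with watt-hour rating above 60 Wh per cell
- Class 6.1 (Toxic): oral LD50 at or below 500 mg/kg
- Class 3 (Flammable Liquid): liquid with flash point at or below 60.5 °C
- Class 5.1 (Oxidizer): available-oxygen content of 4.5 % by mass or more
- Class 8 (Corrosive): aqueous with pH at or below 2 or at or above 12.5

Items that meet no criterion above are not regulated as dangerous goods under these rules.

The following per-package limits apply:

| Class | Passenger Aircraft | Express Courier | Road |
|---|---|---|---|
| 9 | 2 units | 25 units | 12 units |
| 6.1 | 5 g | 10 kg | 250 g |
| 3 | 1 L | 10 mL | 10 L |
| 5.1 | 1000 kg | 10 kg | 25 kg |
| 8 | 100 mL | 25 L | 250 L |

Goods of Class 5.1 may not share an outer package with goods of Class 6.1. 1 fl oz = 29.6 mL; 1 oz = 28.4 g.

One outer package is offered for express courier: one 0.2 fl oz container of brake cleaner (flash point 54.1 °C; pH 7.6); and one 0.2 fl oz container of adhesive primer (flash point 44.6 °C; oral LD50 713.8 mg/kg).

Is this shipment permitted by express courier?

Brake cleaner: flash point 54.1 °C ≤ 60.5 °C → Class 3 (Flammable Liquid).
The adhesive primer has flash point 44.6 °C, which is ≤ 60.5 °C, so it is Class 3 (Flammable Liquid).
Class 3 net quantity: (one 0.2 fl oz container = 5.92 mL) + (one 0.2 fl oz container = 5.92 mL) = 11.84 mL.
11.84 mL exceeds the express courier limit of 10 mL for Class 3.

No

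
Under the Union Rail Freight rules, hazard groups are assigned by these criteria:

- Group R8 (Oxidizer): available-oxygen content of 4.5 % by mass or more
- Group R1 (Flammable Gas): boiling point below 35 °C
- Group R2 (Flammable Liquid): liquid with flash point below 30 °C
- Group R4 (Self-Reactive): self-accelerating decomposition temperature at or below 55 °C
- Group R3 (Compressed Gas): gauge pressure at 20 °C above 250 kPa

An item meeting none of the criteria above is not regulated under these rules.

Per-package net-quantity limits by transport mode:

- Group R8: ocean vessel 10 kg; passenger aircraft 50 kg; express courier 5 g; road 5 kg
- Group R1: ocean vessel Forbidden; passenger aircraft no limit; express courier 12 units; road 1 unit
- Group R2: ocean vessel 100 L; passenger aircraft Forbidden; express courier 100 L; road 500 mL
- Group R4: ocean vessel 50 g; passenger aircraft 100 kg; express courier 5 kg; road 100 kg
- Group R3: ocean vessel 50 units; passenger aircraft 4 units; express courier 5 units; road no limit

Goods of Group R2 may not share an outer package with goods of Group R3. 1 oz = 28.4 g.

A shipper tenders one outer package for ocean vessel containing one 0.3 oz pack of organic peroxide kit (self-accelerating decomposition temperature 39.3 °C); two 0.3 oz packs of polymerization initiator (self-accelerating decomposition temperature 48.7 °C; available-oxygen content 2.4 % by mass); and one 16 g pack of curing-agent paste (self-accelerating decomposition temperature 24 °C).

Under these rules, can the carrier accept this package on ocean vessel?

The organic peroxide kit has self-accelerating decomposition temperature 39.3 °C, which is ≤ 55 °C, so it is Group R4 (Self-Reactive).
Self-accelerating decomposition temperature 48.7 °C meets the Group R4 criterion (Self-Reactive), so the polymerization initiator is Group R4.
With self-accelerating decomposition temperature 24 °C (≤ 55 °C), the curing-agent paste falls in Group R4.
Total Group R4: (one 0.3 oz pack = 8.52 g) + (two 0.3 oz packs = 17.04 g) + 16 g = 41.56 g.
That is within the Group R4 ocean vessel limit of 50 g.

Yes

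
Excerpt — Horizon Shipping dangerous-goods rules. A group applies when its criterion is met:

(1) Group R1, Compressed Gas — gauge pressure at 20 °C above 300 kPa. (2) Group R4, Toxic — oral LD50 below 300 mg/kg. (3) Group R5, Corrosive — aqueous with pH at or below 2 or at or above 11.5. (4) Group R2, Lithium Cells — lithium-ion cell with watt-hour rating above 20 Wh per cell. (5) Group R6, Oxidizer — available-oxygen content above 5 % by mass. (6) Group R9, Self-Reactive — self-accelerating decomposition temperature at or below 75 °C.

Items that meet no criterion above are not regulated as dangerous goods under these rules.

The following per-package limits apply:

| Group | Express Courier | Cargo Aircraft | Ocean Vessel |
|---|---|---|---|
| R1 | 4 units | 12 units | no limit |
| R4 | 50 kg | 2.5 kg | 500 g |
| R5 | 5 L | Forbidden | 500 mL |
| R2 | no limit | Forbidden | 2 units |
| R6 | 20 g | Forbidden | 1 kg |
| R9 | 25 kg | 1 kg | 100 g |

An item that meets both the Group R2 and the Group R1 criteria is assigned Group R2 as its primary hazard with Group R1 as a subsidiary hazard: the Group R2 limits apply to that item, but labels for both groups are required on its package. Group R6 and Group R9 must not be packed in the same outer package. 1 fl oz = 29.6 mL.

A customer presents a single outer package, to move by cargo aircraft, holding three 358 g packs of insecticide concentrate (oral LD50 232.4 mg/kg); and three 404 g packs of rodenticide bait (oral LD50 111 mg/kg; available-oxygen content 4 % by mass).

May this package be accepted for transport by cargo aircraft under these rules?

Oral LD50 232.4 mg/kg meets the Group R4 criterion (Toxic), so the insecticide concentrate is Group R4.
Rodenticide bait: oral LD50 111 mg/kg < 300 mg/kg → Group R4 (Toxic).
Total Group R4: (three 358 g packs = 1.074 kg) + (three 404 g packs = 1.212 kg) = 2.286 kg.
2.286 kg ≤ 2.5 kg (cargo aircraft limit, Group R4) — within limit.

Yes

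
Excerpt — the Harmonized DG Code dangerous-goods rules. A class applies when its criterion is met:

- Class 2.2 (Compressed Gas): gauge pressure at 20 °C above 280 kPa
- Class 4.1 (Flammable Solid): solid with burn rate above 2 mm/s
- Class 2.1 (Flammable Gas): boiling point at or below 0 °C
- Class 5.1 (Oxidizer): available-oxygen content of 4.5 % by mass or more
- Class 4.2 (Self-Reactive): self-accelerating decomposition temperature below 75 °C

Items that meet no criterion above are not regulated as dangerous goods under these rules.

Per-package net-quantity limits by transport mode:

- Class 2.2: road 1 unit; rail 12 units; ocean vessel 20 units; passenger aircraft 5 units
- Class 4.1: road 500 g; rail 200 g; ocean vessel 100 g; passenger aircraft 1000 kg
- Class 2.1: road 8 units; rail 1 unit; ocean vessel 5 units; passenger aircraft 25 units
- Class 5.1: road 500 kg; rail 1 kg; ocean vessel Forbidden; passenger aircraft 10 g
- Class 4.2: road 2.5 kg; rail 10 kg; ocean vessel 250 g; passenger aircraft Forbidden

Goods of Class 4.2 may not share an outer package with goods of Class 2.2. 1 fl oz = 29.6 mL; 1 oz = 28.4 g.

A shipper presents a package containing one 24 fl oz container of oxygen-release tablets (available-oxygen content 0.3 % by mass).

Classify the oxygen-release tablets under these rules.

Not regulated

available-oxygen content 0.3 % by mass is not above 4.5 % by mass, so Class 5.1 does not apply.
No criterion is met, so the item is not regulated.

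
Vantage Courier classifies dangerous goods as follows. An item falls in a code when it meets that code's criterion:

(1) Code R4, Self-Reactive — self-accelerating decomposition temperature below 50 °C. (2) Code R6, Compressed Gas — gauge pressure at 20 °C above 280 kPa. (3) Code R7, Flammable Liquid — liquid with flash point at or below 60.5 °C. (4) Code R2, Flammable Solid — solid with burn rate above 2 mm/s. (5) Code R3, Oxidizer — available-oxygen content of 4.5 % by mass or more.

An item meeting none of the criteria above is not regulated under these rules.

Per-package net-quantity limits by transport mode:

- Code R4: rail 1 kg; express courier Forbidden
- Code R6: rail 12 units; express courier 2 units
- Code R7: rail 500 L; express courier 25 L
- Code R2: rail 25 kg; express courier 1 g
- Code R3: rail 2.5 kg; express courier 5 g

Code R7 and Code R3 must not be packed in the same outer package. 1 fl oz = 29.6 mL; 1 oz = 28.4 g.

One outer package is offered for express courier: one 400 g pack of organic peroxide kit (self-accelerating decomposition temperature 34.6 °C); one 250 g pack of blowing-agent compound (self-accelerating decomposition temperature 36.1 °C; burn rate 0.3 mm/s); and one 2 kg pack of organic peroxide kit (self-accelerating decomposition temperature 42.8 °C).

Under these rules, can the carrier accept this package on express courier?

Organic peroxide kit: self-accelerating decomposition temperature 34.6 °C < 50 °C → Code R4 (Self-Reactive).
With self-accelerating decomposition temperature 36.1 °C (< 50 °C), the blowing-agent compound falls in Code R4.
With self-accelerating decomposition temperature 42.8 °C (< 50 °C), the organic peroxide kit falls in Code R4.
Code R4 net quantity: 400 g + 250 g + 2 kg = 2.65 kg.
Code R4 is Forbidden by express courier.

No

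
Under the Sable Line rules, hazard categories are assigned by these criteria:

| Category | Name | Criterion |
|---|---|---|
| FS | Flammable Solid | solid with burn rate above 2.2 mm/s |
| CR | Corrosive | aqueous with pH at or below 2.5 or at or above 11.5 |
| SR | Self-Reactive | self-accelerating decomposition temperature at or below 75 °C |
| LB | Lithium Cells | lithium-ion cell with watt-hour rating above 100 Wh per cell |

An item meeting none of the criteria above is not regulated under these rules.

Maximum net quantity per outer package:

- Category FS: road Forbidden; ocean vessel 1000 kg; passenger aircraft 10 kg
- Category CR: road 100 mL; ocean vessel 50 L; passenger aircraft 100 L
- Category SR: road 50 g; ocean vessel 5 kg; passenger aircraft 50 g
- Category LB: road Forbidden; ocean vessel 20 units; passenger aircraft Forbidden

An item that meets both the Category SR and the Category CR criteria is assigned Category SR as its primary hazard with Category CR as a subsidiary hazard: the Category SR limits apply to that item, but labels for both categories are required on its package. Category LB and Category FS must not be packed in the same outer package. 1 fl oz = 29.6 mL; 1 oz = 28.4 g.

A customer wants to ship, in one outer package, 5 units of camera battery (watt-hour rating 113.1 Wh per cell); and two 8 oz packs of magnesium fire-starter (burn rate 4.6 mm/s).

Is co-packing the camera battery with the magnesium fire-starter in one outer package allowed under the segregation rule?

The camera battery has watt-hour rating 113.1 Wh per cell, which is > 100 Wh per cell, so it is Category LB (Lithium Cells).
The magnesium fire-starter has burn rate 4.6 mm/s, which is > 2.2 mm/s, so it is Category FS (Flammable Solid).
Category LB and Category FS may not share an outer package.

No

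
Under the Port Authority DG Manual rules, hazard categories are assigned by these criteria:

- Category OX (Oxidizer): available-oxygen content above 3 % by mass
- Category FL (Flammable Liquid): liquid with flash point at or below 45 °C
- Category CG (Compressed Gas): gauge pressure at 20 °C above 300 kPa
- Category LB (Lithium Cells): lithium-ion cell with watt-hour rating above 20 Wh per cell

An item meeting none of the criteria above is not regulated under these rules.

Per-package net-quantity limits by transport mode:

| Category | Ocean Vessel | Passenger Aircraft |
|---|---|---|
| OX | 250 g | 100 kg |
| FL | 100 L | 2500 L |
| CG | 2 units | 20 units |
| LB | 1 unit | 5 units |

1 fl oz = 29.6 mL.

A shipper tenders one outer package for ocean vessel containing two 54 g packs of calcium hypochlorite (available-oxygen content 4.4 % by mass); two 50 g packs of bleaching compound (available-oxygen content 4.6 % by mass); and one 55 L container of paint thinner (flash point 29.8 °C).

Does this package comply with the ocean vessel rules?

Calcium hypochlorite: available-oxygen content 4.4 % by mass > 3 % by mass → Category OX (Oxidizer).
Bleaching compound: available-oxygen content 4.6 % by mass > 3 % by mass → Category OX (Oxidizer).
With flash point 29.8 °C (≤ 45 °C), the paint thinner falls in Category FL.
Category FL quantity: 55 L.
55 L ≤ 100 L (ocean vessel limit, Category FL) — within limit.
Total Category OX: (two 54 g packs = 108 g) + (two 50 g packs = 100 g) = 208 g.
208 g ≤ 250 g (ocean vessel limit, Category OX) — within limit.
Every hazard category is within its ocean vessel limit and no segregation rule is violated.

Yes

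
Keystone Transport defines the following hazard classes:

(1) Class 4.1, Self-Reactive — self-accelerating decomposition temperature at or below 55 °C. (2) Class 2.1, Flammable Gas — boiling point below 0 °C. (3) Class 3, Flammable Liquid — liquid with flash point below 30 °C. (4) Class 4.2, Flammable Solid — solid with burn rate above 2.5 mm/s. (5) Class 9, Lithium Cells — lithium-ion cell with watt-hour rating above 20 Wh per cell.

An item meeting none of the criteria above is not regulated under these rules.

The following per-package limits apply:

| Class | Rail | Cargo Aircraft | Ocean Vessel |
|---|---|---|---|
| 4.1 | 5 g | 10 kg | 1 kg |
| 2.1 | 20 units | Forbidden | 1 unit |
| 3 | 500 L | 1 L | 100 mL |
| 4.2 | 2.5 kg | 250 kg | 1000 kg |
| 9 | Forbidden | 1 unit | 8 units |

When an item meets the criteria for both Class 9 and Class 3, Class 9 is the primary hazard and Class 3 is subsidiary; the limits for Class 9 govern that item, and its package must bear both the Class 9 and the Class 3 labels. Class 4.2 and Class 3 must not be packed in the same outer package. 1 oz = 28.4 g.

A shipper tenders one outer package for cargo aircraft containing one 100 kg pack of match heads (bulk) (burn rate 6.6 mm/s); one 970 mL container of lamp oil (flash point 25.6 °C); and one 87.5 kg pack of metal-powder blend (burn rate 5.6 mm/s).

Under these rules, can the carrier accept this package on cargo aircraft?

With burn rate 6.6 mm/s (> 2.5 mm/s), the match heads (bulk) fall in Class 4.2.
The lamp oil has flash point 25.6 °C, which is < 30 °C, so it is Class 3 (Flammable Liquid).
Metal-powder blend: burn rate 5.6 mm/s > 2.5 mm/s → Class 4.2 (Flammable Solid).
Total Class 4.2: 100 kg + 87.5 kg = 187.5 kg.
187.5 kg is within the cargo aircraft limit of 250 kg for Class 4.2.
Class 3 quantity: 970 mL.
That is within the Class 3 cargo aircraft limit of 1 L.
Class 4.2 and Class 3 may not share an outer package.

No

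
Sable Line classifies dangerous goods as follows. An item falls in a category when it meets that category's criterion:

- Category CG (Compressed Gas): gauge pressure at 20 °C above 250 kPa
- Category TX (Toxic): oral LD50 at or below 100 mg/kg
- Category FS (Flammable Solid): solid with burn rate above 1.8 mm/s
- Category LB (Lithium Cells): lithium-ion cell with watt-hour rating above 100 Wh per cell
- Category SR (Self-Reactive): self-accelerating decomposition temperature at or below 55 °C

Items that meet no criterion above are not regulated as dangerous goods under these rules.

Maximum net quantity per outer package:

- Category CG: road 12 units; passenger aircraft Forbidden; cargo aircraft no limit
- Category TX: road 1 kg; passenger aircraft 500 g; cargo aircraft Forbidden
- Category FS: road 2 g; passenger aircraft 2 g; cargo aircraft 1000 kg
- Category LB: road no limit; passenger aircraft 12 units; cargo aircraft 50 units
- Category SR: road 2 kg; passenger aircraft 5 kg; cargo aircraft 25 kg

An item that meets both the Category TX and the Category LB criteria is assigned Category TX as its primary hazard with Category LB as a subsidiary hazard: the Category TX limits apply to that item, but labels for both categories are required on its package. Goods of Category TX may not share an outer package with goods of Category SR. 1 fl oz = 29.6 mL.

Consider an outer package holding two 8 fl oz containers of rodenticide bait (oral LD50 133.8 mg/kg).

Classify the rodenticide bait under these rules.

Not regulated

oral LD50 133.8 mg/kg is not below 100 mg/kg, so Category TX does not apply.
No criterion is met, so the item is not regulated.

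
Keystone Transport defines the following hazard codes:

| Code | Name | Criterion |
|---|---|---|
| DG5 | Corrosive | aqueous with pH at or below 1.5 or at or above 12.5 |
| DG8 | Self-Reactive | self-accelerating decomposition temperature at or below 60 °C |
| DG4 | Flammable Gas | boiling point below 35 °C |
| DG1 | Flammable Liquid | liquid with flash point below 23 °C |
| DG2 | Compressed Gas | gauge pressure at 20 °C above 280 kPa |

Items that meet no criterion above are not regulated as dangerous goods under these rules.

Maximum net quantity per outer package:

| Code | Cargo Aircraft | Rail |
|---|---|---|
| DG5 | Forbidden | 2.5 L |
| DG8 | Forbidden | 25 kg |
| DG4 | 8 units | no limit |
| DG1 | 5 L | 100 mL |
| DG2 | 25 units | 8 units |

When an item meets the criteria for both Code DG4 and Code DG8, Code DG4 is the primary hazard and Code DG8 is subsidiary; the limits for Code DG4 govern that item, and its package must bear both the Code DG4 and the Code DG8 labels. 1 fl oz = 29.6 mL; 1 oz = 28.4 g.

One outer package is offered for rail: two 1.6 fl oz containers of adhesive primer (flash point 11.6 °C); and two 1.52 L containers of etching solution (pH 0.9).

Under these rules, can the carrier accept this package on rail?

Adhesive primer: flash point 11.6 °C < 23 °C → Code DG1 (Flammable Liquid).
pH 0.9 meets the Code DG5 criterion (Corrosive), so the etching solution is Code DG5.
Code DG5 quantity: two 1.52 L containers = 3.04 L.
That exceeds the Code DG5 rail limit of 2.5 L.
Code DG1 quantity: two 1.6 fl oz containers = 94.72 mL.
94.72 mL is within the rail limit of 100 mL for Code DG1.

No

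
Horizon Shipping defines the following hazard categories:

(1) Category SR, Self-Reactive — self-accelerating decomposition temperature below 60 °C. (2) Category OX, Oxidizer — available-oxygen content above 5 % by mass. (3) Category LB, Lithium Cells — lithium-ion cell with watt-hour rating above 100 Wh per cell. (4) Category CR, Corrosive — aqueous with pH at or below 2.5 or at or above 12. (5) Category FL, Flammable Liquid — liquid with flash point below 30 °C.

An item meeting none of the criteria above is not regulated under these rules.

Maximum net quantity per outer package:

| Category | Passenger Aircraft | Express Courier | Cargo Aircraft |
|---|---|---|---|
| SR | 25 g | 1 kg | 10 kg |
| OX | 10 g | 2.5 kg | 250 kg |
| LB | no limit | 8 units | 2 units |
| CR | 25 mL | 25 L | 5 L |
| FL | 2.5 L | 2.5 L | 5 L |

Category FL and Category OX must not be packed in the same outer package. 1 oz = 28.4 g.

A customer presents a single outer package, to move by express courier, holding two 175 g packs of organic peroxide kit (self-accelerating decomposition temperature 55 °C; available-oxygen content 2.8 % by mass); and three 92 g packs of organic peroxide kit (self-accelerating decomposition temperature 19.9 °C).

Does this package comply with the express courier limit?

Yes

With self-accelerating decomposition temperature 55 °C (< 60 °C), the organic peroxide kit falls in Category SR.
Organic peroxide kit: self-accelerating decomposition temperature 19.9 °C < 60 °C → Category SR (Self-Reactive).
Category SR net quantity: (two 175 g packs = 350 g) + (three 92 g packs = 276 g) = 626 g.
That is within the Category SR express courier limit of 1 kg.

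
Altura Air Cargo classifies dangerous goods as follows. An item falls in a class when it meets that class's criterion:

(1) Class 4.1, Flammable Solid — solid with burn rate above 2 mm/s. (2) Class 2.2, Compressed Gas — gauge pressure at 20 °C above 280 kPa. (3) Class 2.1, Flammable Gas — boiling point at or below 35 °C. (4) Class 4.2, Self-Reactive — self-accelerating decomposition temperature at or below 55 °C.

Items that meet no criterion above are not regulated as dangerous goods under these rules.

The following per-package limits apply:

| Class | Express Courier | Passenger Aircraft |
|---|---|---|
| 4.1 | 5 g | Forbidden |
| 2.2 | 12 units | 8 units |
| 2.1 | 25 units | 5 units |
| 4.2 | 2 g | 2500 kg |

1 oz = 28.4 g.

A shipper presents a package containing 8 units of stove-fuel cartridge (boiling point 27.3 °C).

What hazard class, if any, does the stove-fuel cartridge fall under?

With boiling point 27.3 °C (≤ 35 °C), the stove-fuel cartridge falls in Class 2.1.

Class 2.1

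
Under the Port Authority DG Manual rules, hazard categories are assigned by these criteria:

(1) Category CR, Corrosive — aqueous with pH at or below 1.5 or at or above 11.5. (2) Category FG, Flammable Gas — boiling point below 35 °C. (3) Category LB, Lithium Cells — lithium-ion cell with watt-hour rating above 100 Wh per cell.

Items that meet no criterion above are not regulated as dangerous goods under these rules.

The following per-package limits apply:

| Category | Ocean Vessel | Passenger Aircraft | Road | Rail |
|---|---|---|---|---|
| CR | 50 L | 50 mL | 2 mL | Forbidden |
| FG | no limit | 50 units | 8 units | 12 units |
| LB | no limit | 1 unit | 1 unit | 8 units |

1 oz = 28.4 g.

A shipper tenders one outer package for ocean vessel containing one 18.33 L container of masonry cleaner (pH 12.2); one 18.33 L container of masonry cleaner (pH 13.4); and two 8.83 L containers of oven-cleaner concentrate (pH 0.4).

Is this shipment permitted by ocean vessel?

Masonry cleaner: pH 12.2 ≥ 11.5 → Category CR (Corrosive).
pH 13.4 meets the Category CR criterion (Corrosive), so the masonry cleaner is Category CR.
Oven-cleaner concentrate: pH 0.4 ≤ 1.5 → Category CR (Corrosive).
Category CR net quantity: 18.33 L + 18.33 L + (two 8.83 L containers = 17.66 L) = 54.32 L.
That exceeds the Category CR ocean vessel limit of 50 L.

No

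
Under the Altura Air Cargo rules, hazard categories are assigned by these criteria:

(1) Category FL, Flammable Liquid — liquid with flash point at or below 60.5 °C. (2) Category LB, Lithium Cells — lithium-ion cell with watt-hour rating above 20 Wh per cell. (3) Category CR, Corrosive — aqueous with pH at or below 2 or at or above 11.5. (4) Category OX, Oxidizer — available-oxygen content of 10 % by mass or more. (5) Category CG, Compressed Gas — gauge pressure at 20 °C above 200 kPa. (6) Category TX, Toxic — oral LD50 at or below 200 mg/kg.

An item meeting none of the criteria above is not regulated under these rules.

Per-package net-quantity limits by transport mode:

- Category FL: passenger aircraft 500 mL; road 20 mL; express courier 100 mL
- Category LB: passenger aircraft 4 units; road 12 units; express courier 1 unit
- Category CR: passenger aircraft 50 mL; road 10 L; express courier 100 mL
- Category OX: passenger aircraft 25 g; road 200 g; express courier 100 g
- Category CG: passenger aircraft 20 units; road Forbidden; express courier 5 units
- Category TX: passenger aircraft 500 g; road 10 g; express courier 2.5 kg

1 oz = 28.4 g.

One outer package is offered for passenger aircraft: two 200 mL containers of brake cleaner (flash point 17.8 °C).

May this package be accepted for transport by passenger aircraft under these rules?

Yes

Brake cleaner: flash point 17.8 °C ≤ 60.5 °C → Category FL (Flammable Liquid).
Category FL quantity: two 200 mL containers = 400 mL.
That is within the Category FL passenger aircraft limit of 500 mL.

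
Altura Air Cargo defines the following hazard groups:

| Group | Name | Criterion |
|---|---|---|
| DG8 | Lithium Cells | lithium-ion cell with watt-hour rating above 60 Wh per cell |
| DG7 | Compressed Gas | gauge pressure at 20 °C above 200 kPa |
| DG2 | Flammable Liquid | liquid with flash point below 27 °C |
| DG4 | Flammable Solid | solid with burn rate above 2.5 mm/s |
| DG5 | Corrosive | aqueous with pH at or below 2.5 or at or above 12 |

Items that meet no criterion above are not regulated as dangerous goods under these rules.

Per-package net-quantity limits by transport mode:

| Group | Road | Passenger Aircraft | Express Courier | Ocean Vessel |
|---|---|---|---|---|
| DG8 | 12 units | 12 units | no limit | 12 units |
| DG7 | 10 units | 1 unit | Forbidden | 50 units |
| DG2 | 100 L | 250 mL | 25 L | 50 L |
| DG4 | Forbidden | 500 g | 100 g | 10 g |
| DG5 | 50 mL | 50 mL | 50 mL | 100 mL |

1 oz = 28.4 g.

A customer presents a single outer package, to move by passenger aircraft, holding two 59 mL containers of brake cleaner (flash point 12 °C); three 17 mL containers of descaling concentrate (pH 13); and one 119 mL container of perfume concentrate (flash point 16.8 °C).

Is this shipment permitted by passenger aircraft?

No

With flash point 12 °C (< 27 °C), the brake cleaner falls in Group DG2.
Descaling concentrate: pH 13 ≥ 12 → Group DG5 (Corrosive).
Perfume concentrate: flash point 16.8 °C < 27 °C → Group DG2 (Flammable Liquid).
Total Group DG2: (two 59 mL containers = 118 mL) + 119 mL = 237 mL.
237 mL is within the passenger aircraft limit of 250 mL for Group DG2.
Group DG5 quantity: three 17 mL containers = 51 mL.
51 mL exceeds the passenger aircraft limit of 50 mL for Group DG5.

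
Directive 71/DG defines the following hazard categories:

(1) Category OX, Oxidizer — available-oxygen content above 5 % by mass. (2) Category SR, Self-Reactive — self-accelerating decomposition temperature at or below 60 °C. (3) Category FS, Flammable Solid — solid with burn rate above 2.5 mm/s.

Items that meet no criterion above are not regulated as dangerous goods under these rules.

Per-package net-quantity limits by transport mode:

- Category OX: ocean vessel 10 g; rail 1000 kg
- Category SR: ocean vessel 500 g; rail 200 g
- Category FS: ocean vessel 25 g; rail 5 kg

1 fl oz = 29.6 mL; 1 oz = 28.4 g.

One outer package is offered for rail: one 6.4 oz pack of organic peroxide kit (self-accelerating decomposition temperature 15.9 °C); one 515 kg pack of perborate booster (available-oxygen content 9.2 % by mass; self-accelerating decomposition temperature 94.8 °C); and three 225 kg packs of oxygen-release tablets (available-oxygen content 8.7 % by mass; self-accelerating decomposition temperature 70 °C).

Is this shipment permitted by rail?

No

Self-accelerating decomposition temperature 15.9 °C meets the Category SR criterion (Self-Reactive), so the organic peroxide kit is Category SR.
The perborate booster has available-oxygen content 9.2 % by mass, which is > 5 % by mass, so it is Category OX (Oxidizer).
Oxygen-release tablets: available-oxygen content 8.7 % by mass > 5 % by mass → Category OX (Oxidizer).
Category OX net quantity: 515 kg + (three 225 kg packs = 675 kg) = 1190 kg.
That exceeds the Category OX rail limit of 1000 kg.
Category SR quantity: one 6.4 oz pack = 181.76 g.
181.76 g is within the rail limit of 200 g for Category SR.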